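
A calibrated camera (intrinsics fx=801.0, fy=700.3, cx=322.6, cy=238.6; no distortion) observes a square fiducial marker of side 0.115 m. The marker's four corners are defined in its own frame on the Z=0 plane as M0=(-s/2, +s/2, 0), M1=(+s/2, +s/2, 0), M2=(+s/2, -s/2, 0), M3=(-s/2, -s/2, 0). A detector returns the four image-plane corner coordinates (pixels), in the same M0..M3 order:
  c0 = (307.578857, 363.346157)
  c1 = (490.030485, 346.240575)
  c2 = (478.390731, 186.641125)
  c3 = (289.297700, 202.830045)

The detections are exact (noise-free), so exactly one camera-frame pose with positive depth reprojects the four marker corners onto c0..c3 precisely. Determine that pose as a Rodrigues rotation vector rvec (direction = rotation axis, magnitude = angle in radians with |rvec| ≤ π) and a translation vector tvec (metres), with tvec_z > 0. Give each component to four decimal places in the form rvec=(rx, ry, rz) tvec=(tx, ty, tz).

rvec=(0.1481, -0.0474, -0.0966) tvec=(0.0425, 0.0263, 0.4914)

Intrinsics K: fx=801.0, fy=700.3, cx=322.6, cy=238.6
Marker side s = 0.115 m; corners in marker frame (Z=0):
  M0 = (-0.0575, +0.0575, 0)
  M1 = (+0.0575, +0.0575, 0)
  M2 = (+0.0575, -0.0575, 0)
  M3 = (-0.0575, -0.0575, 0)
Detected image corners:
  c0 = (307.578857, 363.346157) px
  c1 = (490.030485, 346.240575) px
  c2 = (478.390731, 186.641125) px
  c3 = (289.297700, 202.830045) px
Planar DLT: solve 8×8 A·h = b for H (H[2,2]=1):
  H  [+1646.78023 +249.04047 +391.89036]
  H  [-122.44848 +1475.40230 +276.12583]
  H  [+0.08145 +0.30431 +1.00000]
B = K⁻¹H; ‖b₁‖=2.034851, ‖b₂‖=2.034851; λ = 2/(‖b₁‖+‖b₂‖) = 0.491436, sign → tz>0 ⇒ λ=+0.491436
r₁ = λ·B[:,0] = (+0.99423,-0.09957,+0.04003); r₂ = λ·B[:,1] = (+0.09256,+0.98441,+0.14955)
r₃ = r₁×r₂ = (-0.05429,-0.14498,+0.98794); SVD([r₁ r₂ r₃]) → R = UVᵀ:
  R  [+0.99423 +0.09256 -0.05429]
  R  [-0.09957 +0.98441 -0.14498]
  R  [+0.04003 +0.14955 +0.98794]
t = (+0.04251, +0.02633, +0.49144) m
tr R = 2.966581; θ = arccos((tr R − 1)/2) = 0.183064 rad = 10.489°
axis k = ((R−Rᵀ)₃₂, (R−Rᵀ)₁₃, (R−Rᵀ)₂₁) / (2 sinθ) = (+0.808960, -0.259066, -0.527702)
rvec = θ·k = (+0.148091, -0.047426, -0.096603)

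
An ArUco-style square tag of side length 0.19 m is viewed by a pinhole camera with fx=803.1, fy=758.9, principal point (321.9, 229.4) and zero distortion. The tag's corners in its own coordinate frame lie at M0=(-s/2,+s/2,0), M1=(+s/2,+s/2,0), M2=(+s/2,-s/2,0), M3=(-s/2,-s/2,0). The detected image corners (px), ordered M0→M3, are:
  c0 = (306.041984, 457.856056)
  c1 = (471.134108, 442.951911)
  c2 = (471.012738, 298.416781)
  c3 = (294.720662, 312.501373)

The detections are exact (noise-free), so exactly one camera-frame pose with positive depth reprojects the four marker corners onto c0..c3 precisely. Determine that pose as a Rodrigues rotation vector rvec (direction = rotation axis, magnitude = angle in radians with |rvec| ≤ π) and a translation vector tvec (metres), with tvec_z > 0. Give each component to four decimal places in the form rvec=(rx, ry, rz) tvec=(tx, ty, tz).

Intrinsics K: fx=803.1, fy=758.9, cx=321.9, cy=229.4
Marker side s = 0.19 m; corners in marker frame (Z=0):
  M0 = (-0.0950, +0.0950, 0)
  M1 = (+0.0950, +0.0950, 0)
  M2 = (+0.0950, -0.0950, 0)
  M3 = (-0.0950, -0.0950, 0)
Detected image corners:
  c0 = (306.041984, 457.856056) px
  c1 = (471.134108, 442.951911) px
  c2 = (471.012738, 298.416781) px
  c3 = (294.720662, 312.501373) px
Planar DLT: solve 8×8 A·h = b for H (H[2,2]=1):
  H  [+922.13527 +162.31224 +386.34018]
  H  [-52.13927 +892.55863 +380.25026]
  H  [+0.06408 +0.34319 +1.00000]
B = K⁻¹H; ‖b₁‖=1.127807, ‖b₂‖=1.127807; λ = 2/(‖b₁‖+‖b₂‖) = 0.886676, sign → tz>0 ⇒ λ=+0.886676
r₁ = λ·B[:,0] = (+0.99533,-0.07809,+0.05682); r₂ = λ·B[:,1] = (+0.05723,+0.95085,+0.30430)
r₃ = r₁×r₂ = (-0.07779,-0.29963,+0.95088); SVD([r₁ r₂ r₃]) → R = UVᵀ:
  R  [+0.99533 +0.05723 -0.07779]
  R  [-0.07809 +0.95085 -0.29963]
  R  [+0.05682 +0.30430 +0.95088]
t = (+0.07115, +0.17625, +0.88668) m
tr R = 2.897060; θ = arccos((tr R − 1)/2) = 0.322235 rad = 18.463°
axis k = ((R−Rᵀ)₃₂, (R−Rᵀ)₁₃, (R−Rᵀ)₂₁) / (2 sinθ) = (+0.953512, -0.212520, -0.213658)
rvec = θ·k = (+0.307255, -0.068481, -0.068848)

rvec=(0.3073, -0.0685, -0.0688) tvec=(0.0711, 0.1762, 0.8867)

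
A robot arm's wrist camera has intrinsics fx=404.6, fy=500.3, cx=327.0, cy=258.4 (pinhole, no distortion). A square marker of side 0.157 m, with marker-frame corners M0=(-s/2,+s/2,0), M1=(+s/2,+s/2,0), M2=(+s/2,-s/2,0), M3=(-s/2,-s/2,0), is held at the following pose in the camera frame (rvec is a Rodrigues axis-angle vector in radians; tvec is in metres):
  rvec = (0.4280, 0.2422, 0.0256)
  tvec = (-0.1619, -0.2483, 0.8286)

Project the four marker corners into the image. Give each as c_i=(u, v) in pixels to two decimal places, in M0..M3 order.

Intrinsics K: fx=404.6, fy=500.3, cx=327.0, cy=258.4
Marker side s = 0.157 m; corners in marker frame (Z=0):
  M0 = (-0.0785, +0.0785, 0)
  M1 = (+0.0785, +0.0785, 0)
  M2 = (+0.0785, -0.0785, 0)
  M3 = (-0.0785, -0.0785, 0)
rvec = (0.4280, 0.2422, 0.0256), |rvec| = θ = 0.49244 rad = 28.215°
Rodrigues: sinθ=0.47278, 1−cosθ=0.11882; R = I + sinθ·[k]× + (1−cosθ)·[k]×²:
    [+0.97094 +0.02621 +0.23790]
    [+0.07537 +0.90992 -0.40787]
    [-0.22716 +0.41395 +0.88150]
t = (-0.1619, -0.2483, 0.8286) m
M0: Pc = R·M0+t = (-0.23606, -0.18279, +0.87893); u = 404.6·(-0.23606)/0.87893 + 327.0 = 218.3332, v = 500.3·(-0.18279)/0.87893 + 258.4 = 154.3543
M1: Pc = R·M1+t = (-0.08362, -0.17095, +0.84326); u = 404.6·(-0.08362)/0.84326 + 327.0 = 286.8771, v = 500.3·(-0.17095)/0.84326 + 258.4 = 156.9743
M2: Pc = R·M2+t = (-0.08774, -0.31381, +0.77827); u = 404.6·(-0.08774)/0.77827 + 327.0 = 281.3871, v = 500.3·(-0.31381)/0.77827 + 258.4 = 56.6708
M3: Pc = R·M3+t = (-0.24018, -0.32565, +0.81394); u = 404.6·(-0.24018)/0.81394 + 327.0 = 207.6108, v = 500.3·(-0.32565)/0.81394 + 258.4 = 58.2366

c0=(218.33, 154.35) c1=(286.88, 156.97) c2=(281.39, 56.67) c3=(207.61, 58.24)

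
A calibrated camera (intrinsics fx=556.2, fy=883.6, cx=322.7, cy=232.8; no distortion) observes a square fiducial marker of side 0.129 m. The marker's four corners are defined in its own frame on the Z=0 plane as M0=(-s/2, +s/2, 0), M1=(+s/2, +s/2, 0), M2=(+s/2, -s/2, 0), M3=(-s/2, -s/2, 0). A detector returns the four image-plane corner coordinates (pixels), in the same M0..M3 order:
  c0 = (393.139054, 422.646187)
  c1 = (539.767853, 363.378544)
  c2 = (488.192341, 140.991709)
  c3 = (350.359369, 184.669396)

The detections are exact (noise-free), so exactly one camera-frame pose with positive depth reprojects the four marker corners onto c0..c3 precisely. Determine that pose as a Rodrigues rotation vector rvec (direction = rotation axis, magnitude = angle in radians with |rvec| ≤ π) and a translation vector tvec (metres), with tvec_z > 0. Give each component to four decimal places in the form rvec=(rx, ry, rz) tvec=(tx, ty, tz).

Intrinsics K: fx=556.2, fy=883.6, cx=322.7, cy=232.8
Marker side s = 0.129 m; corners in marker frame (Z=0):
  M0 = (-0.0645, +0.0645, 0)
  M1 = (+0.0645, +0.0645, 0)
  M2 = (+0.0645, -0.0645, 0)
  M3 = (-0.0645, -0.0645, 0)
Detected image corners:
  c0 = (393.139054, 422.646187) px
  c1 = (539.767853, 363.378544) px
  c2 = (488.192341, 140.991709) px
  c3 = (350.359369, 184.669396) px
Planar DLT: solve 8×8 A·h = b for H (H[2,2]=1):
  H  [+1273.49145 +97.12667 +443.72318]
  H  [-288.53645 +1613.74690 +272.75926]
  H  [+0.38898 -0.60842 +1.00000]
B = K⁻¹H; ‖b₁‖=2.143655, ‖b₂‖=2.143655; λ = 2/(‖b₁‖+‖b₂‖) = 0.466493, sign → tz>0 ⇒ λ=+0.466493
r₁ = λ·B[:,0] = (+0.96282,-0.20014,+0.18146); r₂ = λ·B[:,1] = (+0.24613,+0.92675,-0.28382)
r₃ = r₁×r₂ = (-0.11136,+0.31793,+0.94155); SVD([r₁ r₂ r₃]) → R = UVᵀ:
  R  [+0.96282 +0.24613 -0.11136]
  R  [-0.20014 +0.92675 +0.31793]
  R  [+0.18146 -0.28382 +0.94155]
t = (+0.10150, +0.02110, +0.46649) m
tr R = 2.831118; θ = arccos((tr R − 1)/2) = 0.413900 rad = 23.715°
axis k = ((R−Rᵀ)₃₂, (R−Rᵀ)₁₃, (R−Rᵀ)₂₁) / (2 sinθ) = (-0.748109, -0.364031, -0.554810)
rvec = θ·k = (-0.309642, -0.150673, -0.229636)

rvec=(-0.3096, -0.1507, -0.2296) tvec=(0.1015, 0.0211, 0.4665)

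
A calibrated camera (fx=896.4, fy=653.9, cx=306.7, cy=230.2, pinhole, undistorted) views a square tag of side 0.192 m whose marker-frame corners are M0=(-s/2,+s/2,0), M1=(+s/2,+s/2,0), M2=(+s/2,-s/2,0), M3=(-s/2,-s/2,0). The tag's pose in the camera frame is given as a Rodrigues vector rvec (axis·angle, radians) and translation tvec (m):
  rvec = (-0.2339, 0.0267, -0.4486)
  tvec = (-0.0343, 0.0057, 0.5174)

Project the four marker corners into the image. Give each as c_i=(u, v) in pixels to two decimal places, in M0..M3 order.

Intrinsics K: fx=896.4, fy=653.9, cx=306.7, cy=230.2
Marker side s = 0.192 m; corners in marker frame (Z=0):
  M0 = (-0.0960, +0.0960, 0)
  M1 = (+0.0960, +0.0960, 0)
  M2 = (+0.0960, -0.0960, 0)
  M3 = (-0.0960, -0.0960, 0)
rvec = (-0.2339, 0.0267, -0.4486), |rvec| = θ = 0.50662 rad = 29.027°
Rodrigues: sinθ=0.48522, 1−cosθ=0.12561; R = I + sinθ·[k]× + (1−cosθ)·[k]×²:
    [+0.90116 +0.42660 +0.07692]
    [-0.43271 +0.87474 +0.21816]
    [+0.02578 -0.22988 +0.97288]
t = (-0.0343, 0.0057, 0.5174) m
M0: Pc = R·M0+t = (-0.07986, +0.13122, +0.49286); u = 896.4·(-0.07986)/0.49286 + 306.7 = 161.4549, v = 653.9·(+0.13122)/0.49286 + 230.2 = 404.2904
M1: Pc = R·M1+t = (+0.09317, +0.04813, +0.49781); u = 896.4·(+0.09317)/0.49781 + 306.7 = 474.4627, v = 653.9·(+0.04813)/0.49781 + 230.2 = 293.4279
M2: Pc = R·M2+t = (+0.01126, -0.11982, +0.54194); u = 896.4·(+0.01126)/0.54194 + 306.7 = 325.3217, v = 653.9·(-0.11982)/0.54194 + 230.2 = 85.6331
M3: Pc = R·M3+t = (-0.16177, -0.03673, +0.53699); u = 896.4·(-0.16177)/0.53699 + 306.7 = 36.6666, v = 653.9·(-0.03673)/0.53699 + 230.2 = 185.4681

c0=(161.45, 404.29) c1=(474.46, 293.43) c2=(325.32, 85.63) c3=(36.67, 185.47)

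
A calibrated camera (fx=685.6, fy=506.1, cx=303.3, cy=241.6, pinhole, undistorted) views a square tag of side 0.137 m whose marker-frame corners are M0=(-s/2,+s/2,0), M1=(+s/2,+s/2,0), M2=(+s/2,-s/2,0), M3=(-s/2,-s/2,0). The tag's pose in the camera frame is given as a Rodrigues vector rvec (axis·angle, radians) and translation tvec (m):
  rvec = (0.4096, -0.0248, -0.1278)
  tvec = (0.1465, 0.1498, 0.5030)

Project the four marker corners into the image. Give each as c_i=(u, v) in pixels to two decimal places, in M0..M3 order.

Intrinsics K: fx=685.6, fy=506.1, cx=303.3, cy=241.6
Marker side s = 0.137 m; corners in marker frame (Z=0):
  M0 = (-0.0685, +0.0685, 0)
  M1 = (+0.0685, +0.0685, 0)
  M2 = (+0.0685, -0.0685, 0)
  M3 = (-0.0685, -0.0685, 0)
rvec = (0.4096, -0.0248, -0.1278), |rvec| = θ = 0.42979 rad = 24.625°
Rodrigues: sinθ=0.41668, 1−cosθ=0.09095; R = I + sinθ·[k]× + (1−cosθ)·[k]×²:
    [+0.99166 +0.11890 -0.04982]
    [-0.12890 +0.90936 -0.39555]
    [-0.00173 +0.39867 +0.91709]
t = (0.1465, 0.1498, 0.5030) m
M0: Pc = R·M0+t = (+0.08672, +0.22092, +0.53043); u = 685.6·(+0.08672)/0.53043 + 303.3 = 415.3845, v = 506.1·(+0.22092)/0.53043 + 241.6 = 452.3886
M1: Pc = R·M1+t = (+0.22257, +0.20326, +0.53019); u = 685.6·(+0.22257)/0.53019 + 303.3 = 591.1139, v = 506.1·(+0.20326)/0.53019 + 241.6 = 435.6255
M2: Pc = R·M2+t = (+0.20628, +0.07868, +0.47557); u = 685.6·(+0.20628)/0.47557 + 303.3 = 600.6848, v = 506.1·(+0.07868)/0.47557 + 241.6 = 325.3297
M3: Pc = R·M3+t = (+0.07043, +0.09634, +0.47581); u = 685.6·(+0.07043)/0.47581 + 303.3 = 404.7790, v = 506.1·(+0.09634)/0.47581 + 241.6 = 344.0719

c0=(415.38, 452.39) c1=(591.11, 435.63) c2=(600.68, 325.33) c3=(404.78, 344.07)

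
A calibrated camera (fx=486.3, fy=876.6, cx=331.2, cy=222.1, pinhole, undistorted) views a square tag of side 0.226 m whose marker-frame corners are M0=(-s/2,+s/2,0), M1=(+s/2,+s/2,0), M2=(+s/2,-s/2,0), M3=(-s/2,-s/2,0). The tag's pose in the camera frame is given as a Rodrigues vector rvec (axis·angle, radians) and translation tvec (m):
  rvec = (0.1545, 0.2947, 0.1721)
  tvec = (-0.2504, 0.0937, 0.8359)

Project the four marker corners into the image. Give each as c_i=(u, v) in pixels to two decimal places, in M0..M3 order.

c0=(126.47, 402.17) c1=(236.65, 461.51) c2=(252.24, 227.94) c3=(135.75, 182.93)

Intrinsics K: fx=486.3, fy=876.6, cx=331.2, cy=222.1
Marker side s = 0.226 m; corners in marker frame (Z=0):
  M0 = (-0.1130, +0.1130, 0)
  M1 = (+0.1130, +0.1130, 0)
  M2 = (+0.1130, -0.1130, 0)
  M3 = (-0.1130, -0.1130, 0)
rvec = (0.1545, 0.2947, 0.1721), |rvec| = θ = 0.37462 rad = 21.464°
Rodrigues: sinθ=0.36591, 1−cosθ=0.06935; R = I + sinθ·[k]× + (1−cosθ)·[k]×²:
    [+0.94244 -0.14560 +0.30100]
    [+0.19060 +0.97357 -0.12585]
    [-0.27472 +0.17598 +0.94529]
t = (-0.2504, 0.0937, 0.8359) m
M0: Pc = R·M0+t = (-0.37335, +0.18217, +0.88683); u = 486.3·(-0.37335)/0.88683 + 331.2 = 126.4706, v = 876.6·(+0.18217)/0.88683 + 222.1 = 402.1738
M1: Pc = R·M1+t = (-0.16036, +0.22525, +0.82474); u = 486.3·(-0.16036)/0.82474 + 331.2 = 236.6474, v = 876.6·(+0.22525)/0.82474 + 222.1 = 461.5145
M2: Pc = R·M2+t = (-0.12745, +0.00523, +0.78497); u = 486.3·(-0.12745)/0.78497 + 331.2 = 252.2427, v = 876.6·(+0.00523)/0.78497 + 222.1 = 227.9350
M3: Pc = R·M3+t = (-0.34044, -0.03785, +0.84706); u = 486.3·(-0.34044)/0.84706 + 331.2 = 135.7499, v = 876.6·(-0.03785)/0.84706 + 222.1 = 182.9286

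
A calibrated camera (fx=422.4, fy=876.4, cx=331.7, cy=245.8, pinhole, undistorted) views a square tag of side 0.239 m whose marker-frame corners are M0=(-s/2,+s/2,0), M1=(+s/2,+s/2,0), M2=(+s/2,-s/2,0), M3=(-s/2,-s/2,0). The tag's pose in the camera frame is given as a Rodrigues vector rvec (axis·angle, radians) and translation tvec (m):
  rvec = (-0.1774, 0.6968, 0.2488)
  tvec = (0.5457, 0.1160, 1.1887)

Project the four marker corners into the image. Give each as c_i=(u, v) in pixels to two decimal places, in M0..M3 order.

Intrinsics K: fx=422.4, fy=876.4, cx=331.7, cy=245.8
Marker side s = 0.239 m; corners in marker frame (Z=0):
  M0 = (-0.1195, +0.1195, 0)
  M1 = (+0.1195, +0.1195, 0)
  M2 = (+0.1195, -0.1195, 0)
  M3 = (-0.1195, -0.1195, 0)
rvec = (-0.1774, 0.6968, 0.2488), |rvec| = θ = 0.76086 rad = 43.594°
Rodrigues: sinθ=0.68954, 1−cosθ=0.27575; R = I + sinθ·[k]× + (1−cosθ)·[k]×²:
    [+0.73924 -0.28436 +0.61047]
    [+0.16660 +0.95552 +0.24335]
    [-0.65251 -0.07819 +0.75373]
t = (0.5457, 0.1160, 1.1887) m
M0: Pc = R·M0+t = (+0.42338, +0.21028, +1.25733); u = 422.4·(+0.42338)/1.25733 + 331.7 = 473.9344, v = 876.4·(+0.21028)/1.25733 + 245.8 = 392.3694
M1: Pc = R·M1+t = (+0.60006, +0.25009, +1.10138); u = 422.4·(+0.60006)/1.10138 + 331.7 = 561.8333, v = 876.4·(+0.25009)/1.10138 + 245.8 = 444.8066
M2: Pc = R·M2+t = (+0.66802, +0.02172, +1.12007); u = 422.4·(+0.66802)/1.12007 + 331.7 = 583.6235, v = 876.4·(+0.02172)/1.12007 + 245.8 = 262.7976
M3: Pc = R·M3+t = (+0.49134, -0.01809, +1.27602); u = 422.4·(+0.49134)/1.27602 + 331.7 = 494.3488, v = 876.4·(-0.01809)/1.27602 + 245.8 = 233.3729

c0=(473.93, 392.37) c1=(561.83, 444.81) c2=(583.62, 262.80) c3=(494.35, 233.37)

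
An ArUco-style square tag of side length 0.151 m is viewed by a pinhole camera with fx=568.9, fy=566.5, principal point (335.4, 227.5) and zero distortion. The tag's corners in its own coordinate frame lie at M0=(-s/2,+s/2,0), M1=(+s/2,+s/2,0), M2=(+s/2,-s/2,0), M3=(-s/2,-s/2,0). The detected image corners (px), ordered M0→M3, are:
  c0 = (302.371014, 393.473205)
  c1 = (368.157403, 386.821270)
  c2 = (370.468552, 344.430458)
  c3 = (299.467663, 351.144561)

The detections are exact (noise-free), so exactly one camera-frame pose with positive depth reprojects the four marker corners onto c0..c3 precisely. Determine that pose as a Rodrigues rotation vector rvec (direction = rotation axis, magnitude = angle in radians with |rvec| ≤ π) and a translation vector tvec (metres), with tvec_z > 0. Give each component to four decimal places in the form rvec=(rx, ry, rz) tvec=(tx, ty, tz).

rvec=(0.6812, -0.1100, -0.0431) tvec=(-0.0002, 0.3138, 1.2495)

Intrinsics K: fx=568.9, fy=566.5, cx=335.4, cy=227.5
Marker side s = 0.151 m; corners in marker frame (Z=0):
  M0 = (-0.0755, +0.0755, 0)
  M1 = (+0.0755, +0.0755, 0)
  M2 = (+0.0755, -0.0755, 0)
  M3 = (-0.0755, -0.0755, 0)
Detected image corners:
  c0 = (302.371014, 393.473205) px
  c1 = (368.157403, 386.821270) px
  c2 = (370.468552, 344.430458) px
  c3 = (299.467663, 351.144561) px
Planar DLT: solve 8×8 A·h = b for H (H[2,2]=1):
  H  [+475.70238 +170.97427 +335.30225]
  H  [-18.46241 +466.71535 +369.75666]
  H  [+0.06989 +0.50461 +1.00000]
B = K⁻¹H; ‖b₁‖=0.800342, ‖b₂‖=0.800342; λ = 2/(‖b₁‖+‖b₂‖) = 1.249466, sign → tz>0 ⇒ λ=+1.249466
r₁ = λ·B[:,0] = (+0.99329,-0.07579,+0.08733); r₂ = λ·B[:,1] = (+0.00379,+0.77618,+0.63050)
r₃ = r₁×r₂ = (-0.11557,-0.62594,+0.77126); SVD([r₁ r₂ r₃]) → R = UVᵀ:
  R  [+0.99329 +0.00379 -0.11557]
  R  [-0.07579 +0.77618 -0.62594]
  R  [+0.08733 +0.63050 +0.77126]
t = (-0.00021, +0.31376, +1.24947) m
tr R = 2.540735; θ = arccos((tr R − 1)/2) = 0.691379 rad = 39.613°
axis k = ((R−Rᵀ)₃₂, (R−Rᵀ)₁₃, (R−Rᵀ)₂₁) / (2 sinθ) = (+0.985286, -0.159110, -0.062408)
rvec = θ·k = (+0.681206, -0.110005, -0.043148)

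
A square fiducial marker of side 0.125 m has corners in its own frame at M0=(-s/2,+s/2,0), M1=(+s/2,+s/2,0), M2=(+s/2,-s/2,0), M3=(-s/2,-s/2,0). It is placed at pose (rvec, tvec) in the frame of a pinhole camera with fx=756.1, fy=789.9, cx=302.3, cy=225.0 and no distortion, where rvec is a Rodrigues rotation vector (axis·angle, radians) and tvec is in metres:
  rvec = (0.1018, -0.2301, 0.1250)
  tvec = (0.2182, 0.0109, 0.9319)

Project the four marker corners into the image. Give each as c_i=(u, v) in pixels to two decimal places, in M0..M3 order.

c0=(424.72, 281.17) c1=(516.87, 291.04) c2=(532.89, 188.23) c3=(440.16, 174.95)

Intrinsics K: fx=756.1, fy=789.9, cx=302.3, cy=225.0
Marker side s = 0.125 m; corners in marker frame (Z=0):
  M0 = (-0.0625, +0.0625, 0)
  M1 = (+0.0625, +0.0625, 0)
  M2 = (+0.0625, -0.0625, 0)
  M3 = (-0.0625, -0.0625, 0)
rvec = (0.1018, -0.2301, 0.1250), |rvec| = θ = 0.28095 rad = 16.097°
Rodrigues: sinθ=0.27727, 1−cosθ=0.03921; R = I + sinθ·[k]× + (1−cosθ)·[k]×²:
    [+0.96594 -0.13500 -0.22076]
    [+0.11173 +0.98709 -0.11475]
    [+0.23341 +0.08618 +0.96855]
t = (0.2182, 0.0109, 0.9319) m
M0: Pc = R·M0+t = (+0.14939, +0.06561, +0.92270); u = 756.1·(+0.14939)/0.92270 + 302.3 = 424.7180, v = 789.9·(+0.06561)/0.92270 + 225.0 = 281.1674
M1: Pc = R·M1+t = (+0.27013, +0.07958, +0.95187); u = 756.1·(+0.27013)/0.95187 + 302.3 = 516.8749, v = 789.9·(+0.07958)/0.95187 + 225.0 = 291.0352
M2: Pc = R·M2+t = (+0.28701, -0.04381, +0.94110); u = 756.1·(+0.28701)/0.94110 + 302.3 = 532.8884, v = 789.9·(-0.04381)/0.94110 + 225.0 = 188.2285
M3: Pc = R·M3+t = (+0.16627, -0.05778, +0.91193); u = 756.1·(+0.16627)/0.91193 + 302.3 = 440.1553, v = 789.9·(-0.05778)/0.91193 + 225.0 = 174.9550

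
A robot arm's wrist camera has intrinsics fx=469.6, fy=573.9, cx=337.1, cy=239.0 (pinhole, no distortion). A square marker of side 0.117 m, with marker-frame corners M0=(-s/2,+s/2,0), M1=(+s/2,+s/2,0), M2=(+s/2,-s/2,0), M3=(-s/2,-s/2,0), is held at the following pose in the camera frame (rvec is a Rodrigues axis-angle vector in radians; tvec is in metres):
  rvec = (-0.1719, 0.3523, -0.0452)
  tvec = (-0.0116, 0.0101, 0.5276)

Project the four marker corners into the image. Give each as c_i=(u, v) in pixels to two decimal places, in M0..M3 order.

Intrinsics K: fx=469.6, fy=573.9, cx=337.1, cy=239.0
Marker side s = 0.117 m; corners in marker frame (Z=0):
  M0 = (-0.0585, +0.0585, 0)
  M1 = (+0.0585, +0.0585, 0)
  M2 = (+0.0585, -0.0585, 0)
  M3 = (-0.0585, -0.0585, 0)
rvec = (-0.1719, 0.3523, -0.0452), |rvec| = θ = 0.39460 rad = 22.609°
Rodrigues: sinθ=0.38444, 1−cosθ=0.07685; R = I + sinθ·[k]× + (1−cosθ)·[k]×²:
    [+0.93774 +0.01415 +0.34706]
    [-0.07393 +0.98441 +0.15961]
    [-0.33939 -0.17533 +0.92416]
t = (-0.0116, 0.0101, 0.5276) m
M0: Pc = R·M0+t = (-0.06563, +0.07201, +0.53720); u = 469.6·(-0.06563)/0.53720 + 337.1 = 279.7285, v = 573.9·(+0.07201)/0.53720 + 239.0 = 315.9325
M1: Pc = R·M1+t = (+0.04409, +0.06336, +0.49749); u = 469.6·(+0.04409)/0.49749 + 337.1 = 378.7137, v = 573.9·(+0.06336)/0.49749 + 239.0 = 312.0954
M2: Pc = R·M2+t = (+0.04243, -0.05181, +0.51800); u = 469.6·(+0.04243)/0.51800 + 337.1 = 375.5652, v = 573.9·(-0.05181)/0.51800 + 239.0 = 181.5964
M3: Pc = R·M3+t = (-0.06729, -0.04316, +0.55771); u = 469.6·(-0.06729)/0.55771 + 337.1 = 280.4451, v = 573.9·(-0.04316)/0.55771 + 239.0 = 194.5839

c0=(279.73, 315.93) c1=(378.71, 312.10) c2=(375.57, 181.60) c3=(280.45, 194.58)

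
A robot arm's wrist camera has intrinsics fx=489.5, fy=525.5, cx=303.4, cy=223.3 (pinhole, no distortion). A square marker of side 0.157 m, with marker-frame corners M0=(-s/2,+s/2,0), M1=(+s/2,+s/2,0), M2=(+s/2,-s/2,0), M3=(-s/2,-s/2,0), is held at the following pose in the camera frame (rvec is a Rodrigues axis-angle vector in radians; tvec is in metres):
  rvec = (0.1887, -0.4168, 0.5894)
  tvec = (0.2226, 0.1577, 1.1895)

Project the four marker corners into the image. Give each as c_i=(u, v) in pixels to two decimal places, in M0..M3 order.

c0=(353.45, 306.08) c1=(397.71, 335.02) c2=(434.54, 280.50) c3=(392.12, 248.13)

Intrinsics K: fx=489.5, fy=525.5, cx=303.4, cy=223.3
Marker side s = 0.157 m; corners in marker frame (Z=0):
  M0 = (-0.0785, +0.0785, 0)
  M1 = (+0.0785, +0.0785, 0)
  M2 = (+0.0785, -0.0785, 0)
  M3 = (-0.0785, -0.0785, 0)
rvec = (0.1887, -0.4168, 0.5894), |rvec| = θ = 0.74614 rad = 42.751°
Rodrigues: sinθ=0.67881, 1−cosθ=0.26568; R = I + sinθ·[k]× + (1−cosθ)·[k]×²:
    [+0.75131 -0.57375 -0.32611]
    [+0.49868 +0.81722 -0.28891]
    [+0.43227 +0.05443 +0.90010]
t = (0.2226, 0.1577, 1.1895) m
M0: Pc = R·M0+t = (+0.11858, +0.18271, +1.15984); u = 489.5·(+0.11858)/1.15984 + 303.4 = 353.4469, v = 525.5·(+0.18271)/1.15984 + 223.3 = 306.0802
M1: Pc = R·M1+t = (+0.23654, +0.26100, +1.22771); u = 489.5·(+0.23654)/1.22771 + 303.4 = 397.7105, v = 525.5·(+0.26100)/1.22771 + 223.3 = 335.0161
M2: Pc = R·M2+t = (+0.32662, +0.13269, +1.21916); u = 489.5·(+0.32662)/1.21916 + 303.4 = 434.5387, v = 525.5·(+0.13269)/1.21916 + 223.3 = 280.4959
M3: Pc = R·M3+t = (+0.20866, +0.05440, +1.15129); u = 489.5·(+0.20866)/1.15129 + 303.4 = 392.1174, v = 525.5·(+0.05440)/1.15129 + 223.3 = 248.1313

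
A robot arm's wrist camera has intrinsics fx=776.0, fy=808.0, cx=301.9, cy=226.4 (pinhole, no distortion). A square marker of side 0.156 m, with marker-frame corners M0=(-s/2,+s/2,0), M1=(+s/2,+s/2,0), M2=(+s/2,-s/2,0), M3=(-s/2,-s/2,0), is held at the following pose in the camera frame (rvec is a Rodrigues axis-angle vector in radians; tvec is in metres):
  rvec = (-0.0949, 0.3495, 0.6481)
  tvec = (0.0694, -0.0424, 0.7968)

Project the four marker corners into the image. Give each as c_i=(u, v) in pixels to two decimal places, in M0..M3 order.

c0=(268.37, 201.76) c1=(382.32, 293.88) c2=(478.20, 163.67) c3=(357.45, 79.76)

Intrinsics K: fx=776.0, fy=808.0, cx=301.9, cy=226.4
Marker side s = 0.156 m; corners in marker frame (Z=0):
  M0 = (-0.0780, +0.0780, 0)
  M1 = (+0.0780, +0.0780, 0)
  M2 = (+0.0780, -0.0780, 0)
  M3 = (-0.0780, -0.0780, 0)
rvec = (-0.0949, 0.3495, 0.6481), |rvec| = θ = 0.74242 rad = 42.538°
Rodrigues: sinθ=0.67607, 1−cosθ=0.26317; R = I + sinθ·[k]× + (1−cosθ)·[k]×²:
    [+0.74113 -0.60602 +0.28890]
    [+0.57435 +0.79515 +0.19457]
    [-0.34763 +0.02173 +0.93738]
t = (0.0694, -0.0424, 0.7968) m
M0: Pc = R·M0+t = (-0.03568, -0.02518, +0.82561); u = 776.0·(-0.03568)/0.82561 + 301.9 = 268.3661, v = 808.0·(-0.02518)/0.82561 + 226.4 = 201.7601
M1: Pc = R·M1+t = (+0.07994, +0.06442, +0.77138); u = 776.0·(+0.07994)/0.77138 + 301.9 = 382.3179, v = 808.0·(+0.06442)/0.77138 + 226.4 = 293.8793
M2: Pc = R·M2+t = (+0.17448, -0.05962, +0.76799); u = 776.0·(+0.17448)/0.76799 + 301.9 = 478.1976, v = 808.0·(-0.05962)/0.76799 + 226.4 = 163.6707
M3: Pc = R·M3+t = (+0.05886, -0.14922, +0.82222); u = 776.0·(+0.05886)/0.82222 + 301.9 = 357.4521, v = 808.0·(-0.14922)/0.82222 + 226.4 = 79.7598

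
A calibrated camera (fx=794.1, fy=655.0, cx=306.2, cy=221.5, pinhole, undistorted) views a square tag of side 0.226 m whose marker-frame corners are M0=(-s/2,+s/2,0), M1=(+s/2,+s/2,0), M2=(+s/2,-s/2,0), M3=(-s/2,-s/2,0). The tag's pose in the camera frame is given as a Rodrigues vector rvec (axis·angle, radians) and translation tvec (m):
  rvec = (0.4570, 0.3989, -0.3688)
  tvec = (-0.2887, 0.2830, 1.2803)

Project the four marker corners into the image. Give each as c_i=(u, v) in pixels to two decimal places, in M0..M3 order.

c0=(110.56, 415.43) c1=(216.39, 401.57) c2=(146.21, 309.70) c3=(39.41, 331.60)

Intrinsics K: fx=794.1, fy=655.0, cx=306.2, cy=221.5
Marker side s = 0.226 m; corners in marker frame (Z=0):
  M0 = (-0.1130, +0.1130, 0)
  M1 = (+0.1130, +0.1130, 0)
  M2 = (+0.1130, -0.1130, 0)
  M3 = (-0.1130, -0.1130, 0)
rvec = (0.4570, 0.3989, -0.3688), |rvec| = θ = 0.70992 rad = 40.675°
Rodrigues: sinθ=0.65177, 1−cosθ=0.24158; R = I + sinθ·[k]× + (1−cosθ)·[k]×²:
    [+0.85853 +0.42598 +0.28544]
    [-0.25121 +0.83469 -0.49009]
    [-0.44702 +0.34905 +0.82361]
t = (-0.2887, 0.2830, 1.2803) m
M0: Pc = R·M0+t = (-0.33758, +0.40571, +1.37026); u = 794.1·(-0.33758)/1.37026 + 306.2 = 110.5644, v = 655.0·(+0.40571)/1.37026 + 221.5 = 415.4330
M1: Pc = R·M1+t = (-0.14355, +0.34893, +1.26923); u = 794.1·(-0.14355)/1.26923 + 306.2 = 216.3866, v = 655.0·(+0.34893)/1.26923 + 221.5 = 401.5709
M2: Pc = R·M2+t = (-0.23982, +0.16029, +1.19034); u = 794.1·(-0.23982)/1.19034 + 306.2 = 146.2105, v = 655.0·(+0.16029)/1.19034 + 221.5 = 309.7032
M3: Pc = R·M3+t = (-0.43385, +0.21707, +1.29137); u = 794.1·(-0.43385)/1.29137 + 306.2 = 39.4140, v = 655.0·(+0.21707)/1.29137 + 221.5 = 331.5990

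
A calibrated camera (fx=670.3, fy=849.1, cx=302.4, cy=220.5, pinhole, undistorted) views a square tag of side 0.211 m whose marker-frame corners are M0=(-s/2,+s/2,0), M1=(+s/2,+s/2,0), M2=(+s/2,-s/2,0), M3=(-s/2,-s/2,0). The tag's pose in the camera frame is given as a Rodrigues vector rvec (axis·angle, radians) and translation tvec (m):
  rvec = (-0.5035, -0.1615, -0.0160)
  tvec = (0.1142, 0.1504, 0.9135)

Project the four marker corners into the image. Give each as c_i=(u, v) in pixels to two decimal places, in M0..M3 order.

c0=(314.96, 461.54) c1=(473.20, 457.39) c2=(447.67, 272.93) c3=(305.41, 270.15)

Intrinsics K: fx=670.3, fy=849.1, cx=302.4, cy=220.5
Marker side s = 0.211 m; corners in marker frame (Z=0):
  M0 = (-0.1055, +0.1055, 0)
  M1 = (+0.1055, +0.1055, 0)
  M2 = (+0.1055, -0.1055, 0)
  M3 = (-0.1055, -0.1055, 0)
rvec = (-0.5035, -0.1615, -0.0160), |rvec| = θ = 0.52901 rad = 30.310°
Rodrigues: sinθ=0.50468, 1−cosθ=0.13669; R = I + sinθ·[k]× + (1−cosθ)·[k]×²:
    [+0.98714 +0.05498 -0.15014]
    [+0.02445 +0.87605 +0.48160]
    [+0.15801 -0.47908 +0.86343]
t = (0.1142, 0.1504, 0.9135) m
M0: Pc = R·M0+t = (+0.01586, +0.24024, +0.84629); u = 670.3·(+0.01586)/0.84629 + 302.4 = 314.9602, v = 849.1·(+0.24024)/0.84629 + 220.5 = 461.5416
M1: Pc = R·M1+t = (+0.22414, +0.24540, +0.87963); u = 670.3·(+0.22414)/0.87963 + 302.4 = 473.2035, v = 849.1·(+0.24540)/0.87963 + 220.5 = 457.3864
M2: Pc = R·M2+t = (+0.21254, +0.06056, +0.98071); u = 670.3·(+0.21254)/0.98071 + 302.4 = 447.6688, v = 849.1·(+0.06056)/0.98071 + 220.5 = 272.9301
M3: Pc = R·M3+t = (+0.00426, +0.05540, +0.94737); u = 670.3·(+0.00426)/0.94737 + 302.4 = 305.4117, v = 849.1·(+0.05540)/0.94737 + 220.5 = 270.1506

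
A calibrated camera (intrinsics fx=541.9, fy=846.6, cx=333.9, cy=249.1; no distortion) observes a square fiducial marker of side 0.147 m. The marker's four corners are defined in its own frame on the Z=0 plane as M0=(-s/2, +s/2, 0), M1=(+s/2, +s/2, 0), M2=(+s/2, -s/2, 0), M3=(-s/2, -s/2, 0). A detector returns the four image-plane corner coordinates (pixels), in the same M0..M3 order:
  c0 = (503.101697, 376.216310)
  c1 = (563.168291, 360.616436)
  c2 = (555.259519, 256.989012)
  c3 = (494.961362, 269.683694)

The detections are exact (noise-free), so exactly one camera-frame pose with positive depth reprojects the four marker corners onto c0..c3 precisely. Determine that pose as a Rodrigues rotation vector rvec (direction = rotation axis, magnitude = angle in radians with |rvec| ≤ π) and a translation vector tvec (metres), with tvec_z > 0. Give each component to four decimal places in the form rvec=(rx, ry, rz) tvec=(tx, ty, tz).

Intrinsics K: fx=541.9, fy=846.6, cx=333.9, cy=249.1
Marker side s = 0.147 m; corners in marker frame (Z=0):
  M0 = (-0.0735, +0.0735, 0)
  M1 = (+0.0735, +0.0735, 0)
  M2 = (+0.0735, -0.0735, 0)
  M3 = (-0.0735, -0.0735, 0)
Detected image corners:
  c0 = (503.101697, 376.216310) px
  c1 = (563.168291, 360.616436) px
  c2 = (555.259519, 256.989012) px
  c3 = (494.961362, 269.683694) px
Planar DLT: solve 8×8 A·h = b for H (H[2,2]=1):
  H  [+508.99682 +55.14810 +529.53933]
  H  [-36.78563 +715.03376 +315.78267]
  H  [+0.18822 +0.00108 +1.00000]
B = K⁻¹H; ‖b₁‖=0.850310, ‖b₂‖=0.850310; λ = 2/(‖b₁‖+‖b₂‖) = 1.176041, sign → tz>0 ⇒ λ=+1.176041
r₁ = λ·B[:,0] = (+0.96824,-0.11623,+0.22136); r₂ = λ·B[:,1] = (+0.11890,+0.99291,+0.00127)
r₃ = r₁×r₂ = (-0.21993,+0.02509,+0.97519); SVD([r₁ r₂ r₃]) → R = UVᵀ:
  R  [+0.96824 +0.11890 -0.21993]
  R  [-0.11623 +0.99291 +0.02509]
  R  [+0.22136 +0.00127 +0.97519]
t = (+0.42458, +0.09263, +1.17604) m
tr R = 2.936338; θ = arccos((tr R − 1)/2) = 0.252987 rad = 14.495°
axis k = ((R−Rᵀ)₃₂, (R−Rᵀ)₁₃, (R−Rᵀ)₂₁) / (2 sinθ) = (-0.047595, -0.881537, -0.469710)
rvec = θ·k = (-0.012041, -0.223018, -0.118831)

rvec=(-0.0120, -0.2230, -0.1188) tvec=(0.4246, 0.0926, 1.1760)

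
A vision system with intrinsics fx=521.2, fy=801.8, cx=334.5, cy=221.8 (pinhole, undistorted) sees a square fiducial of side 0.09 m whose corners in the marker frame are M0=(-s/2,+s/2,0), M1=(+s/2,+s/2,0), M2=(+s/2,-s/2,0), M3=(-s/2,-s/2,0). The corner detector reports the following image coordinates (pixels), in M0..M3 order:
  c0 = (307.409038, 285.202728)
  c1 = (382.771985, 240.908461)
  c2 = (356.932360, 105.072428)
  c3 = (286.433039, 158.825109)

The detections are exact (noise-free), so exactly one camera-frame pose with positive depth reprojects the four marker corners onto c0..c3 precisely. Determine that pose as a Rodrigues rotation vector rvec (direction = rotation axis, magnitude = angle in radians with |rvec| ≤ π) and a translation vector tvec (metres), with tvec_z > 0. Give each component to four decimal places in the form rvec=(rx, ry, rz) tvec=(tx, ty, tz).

rvec=(-0.1471, 0.5579, -0.3184) tvec=(-0.0029, -0.0157, 0.5149)

Intrinsics K: fx=521.2, fy=801.8, cx=334.5, cy=221.8
Marker side s = 0.09 m; corners in marker frame (Z=0):
  M0 = (-0.0450, +0.0450, 0)
  M1 = (+0.0450, +0.0450, 0)
  M2 = (+0.0450, -0.0450, 0)
  M3 = (-0.0450, -0.0450, 0)
Detected image corners:
  c0 = (307.409038, 285.202728) px
  c1 = (382.771985, 240.908461) px
  c2 = (356.932360, 105.072428) px
  c3 = (286.433039, 158.825109) px
Planar DLT: solve 8×8 A·h = b for H (H[2,2]=1):
  H  [+488.74547 +114.93562 +331.57880]
  H  [-735.93532 +1369.16967 +197.29050]
  H  [-0.96307 -0.43187 +1.00000]
B = K⁻¹H; ‖b₁‖=1.942282, ‖b₂‖=1.942282; λ = 2/(‖b₁‖+‖b₂‖) = 0.514858, sign → tz>0 ⇒ λ=+0.514858
r₁ = λ·B[:,0] = (+0.80103,-0.33540,-0.49585); r₂ = λ·B[:,1] = (+0.25624,+0.94069,-0.22235)
r₃ = r₁×r₂ = (+0.54101,+0.05105,+0.83946); SVD([r₁ r₂ r₃]) → R = UVᵀ:
  R  [+0.80103 +0.25624 +0.54101]
  R  [-0.33540 +0.94069 +0.05105]
  R  [-0.49585 -0.22235 +0.83946]
t = (-0.00289, -0.01574, +0.51486) m
tr R = 2.581180; θ = arccos((tr R − 1)/2) = 0.659025 rad = 37.759°
axis k = ((R−Rᵀ)₃₂, (R−Rᵀ)₁₃, (R−Rᵀ)₂₁) / (2 sinθ) = (-0.223246, +0.846630, -0.483093)
rvec = θ·k = (-0.147124, +0.557950, -0.318370)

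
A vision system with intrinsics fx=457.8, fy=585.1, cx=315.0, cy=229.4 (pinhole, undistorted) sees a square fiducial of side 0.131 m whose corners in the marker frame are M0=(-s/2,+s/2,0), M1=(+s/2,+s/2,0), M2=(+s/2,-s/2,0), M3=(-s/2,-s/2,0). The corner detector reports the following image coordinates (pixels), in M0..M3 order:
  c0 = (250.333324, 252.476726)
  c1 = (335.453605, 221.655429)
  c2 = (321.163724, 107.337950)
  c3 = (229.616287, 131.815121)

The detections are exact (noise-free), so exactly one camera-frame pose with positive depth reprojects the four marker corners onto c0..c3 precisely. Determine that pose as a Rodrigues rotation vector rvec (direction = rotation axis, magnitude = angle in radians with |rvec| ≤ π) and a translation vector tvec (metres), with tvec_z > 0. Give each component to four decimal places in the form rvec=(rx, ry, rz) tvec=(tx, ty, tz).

rvec=(0.2571, -0.3713, -0.2201) tvec=(-0.0402, -0.0539, 0.6327)

Intrinsics K: fx=457.8, fy=585.1, cx=315.0, cy=229.4
Marker side s = 0.131 m; corners in marker frame (Z=0):
  M0 = (-0.0655, +0.0655, 0)
  M1 = (+0.0655, +0.0655, 0)
  M2 = (+0.0655, -0.0655, 0)
  M3 = (-0.0655, -0.0655, 0)
Detected image corners:
  c0 = (250.333324, 252.476726) px
  c1 = (335.453605, 221.655429) px
  c2 = (321.163724, 107.337950) px
  c3 = (229.616287, 131.815121) px
Planar DLT: solve 8×8 A·h = b for H (H[2,2]=1):
  H  [+820.96522 +261.39315 +285.90181]
  H  [-119.28303 +976.75846 +179.59324]
  H  [+0.51871 +0.45263 +1.00000]
B = K⁻¹H; ‖b₁‖=1.580528, ‖b₂‖=1.580528; λ = 2/(‖b₁‖+‖b₂‖) = 0.632700, sign → tz>0 ⇒ λ=+0.632700
r₁ = λ·B[:,0] = (+0.90879,-0.25766,+0.32819); r₂ = λ·B[:,1] = (+0.16421,+0.94394,+0.28638)
r₃ = r₁×r₂ = (-0.38358,-0.20637,+0.90015); SVD([r₁ r₂ r₃]) → R = UVᵀ:
  R  [+0.90879 +0.16421 -0.38358]
  R  [-0.25766 +0.94394 -0.20637]
  R  [+0.32819 +0.28638 +0.90015]
t = (-0.04022, -0.05386, +0.63270) m
tr R = 2.752885; θ = arccos((tr R − 1)/2) = 0.502373 rad = 28.784°
axis k = ((R−Rᵀ)₃₂, (R−Rᵀ)₁₃, (R−Rᵀ)₂₁) / (2 sinθ) = (+0.511678, -0.739108, -0.438068)
rvec = θ·k = (+0.257053, -0.371308, -0.220074)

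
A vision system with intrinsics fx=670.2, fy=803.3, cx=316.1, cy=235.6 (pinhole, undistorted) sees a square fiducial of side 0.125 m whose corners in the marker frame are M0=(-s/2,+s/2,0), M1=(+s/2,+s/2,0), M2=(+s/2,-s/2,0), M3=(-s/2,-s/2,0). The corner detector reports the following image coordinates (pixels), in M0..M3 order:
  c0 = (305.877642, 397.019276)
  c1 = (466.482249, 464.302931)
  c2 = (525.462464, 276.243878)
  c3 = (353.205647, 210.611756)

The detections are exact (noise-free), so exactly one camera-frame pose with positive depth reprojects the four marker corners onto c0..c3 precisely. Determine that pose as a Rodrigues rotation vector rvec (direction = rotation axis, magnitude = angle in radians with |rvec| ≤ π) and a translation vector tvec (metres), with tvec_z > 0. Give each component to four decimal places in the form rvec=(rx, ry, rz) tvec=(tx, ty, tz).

rvec=(0.2172, 0.1532, 0.2974) tvec=(0.0684, 0.0626, 0.4846)

Intrinsics K: fx=670.2, fy=803.3, cx=316.1, cy=235.6
Marker side s = 0.125 m; corners in marker frame (Z=0):
  M0 = (-0.0625, +0.0625, 0)
  M1 = (+0.0625, +0.0625, 0)
  M2 = (+0.0625, -0.0625, 0)
  M3 = (-0.0625, -0.0625, 0)
Detected image corners:
  c0 = (305.877642, 397.019276) px
  c1 = (466.482249, 464.302931) px
  c2 = (525.462464, 276.243878) px
  c3 = (353.205647, 210.611756) px
Planar DLT: solve 8×8 A·h = b for H (H[2,2]=1):
  H  [+1230.17510 -225.23756 +410.69665]
  H  [+450.31657 +1660.50080 +339.36703]
  H  [-0.24194 +0.48283 +1.00000]
B = K⁻¹H; ‖b₁‖=2.063615, ‖b₂‖=2.063615; λ = 2/(‖b₁‖+‖b₂‖) = 0.484586, sign → tz>0 ⇒ λ=+0.484586
r₁ = λ·B[:,0] = (+0.94477,+0.30604,-0.11724); r₂ = λ·B[:,1] = (-0.27321,+0.93307,+0.23397)
r₃ = r₁×r₂ = (+0.18100,-0.18902,+0.96515); SVD([r₁ r₂ r₃]) → R = UVᵀ:
  R  [+0.94477 -0.27321 +0.18100]
  R  [+0.30604 +0.93307 -0.18902]
  R  [-0.11724 +0.23397 +0.96515]
t = (+0.06840, +0.06260, +0.48459) m
tr R = 2.842988; θ = arccos((tr R − 1)/2) = 0.398887 rad = 22.855°
axis k = ((R−Rᵀ)₃₂, (R−Rᵀ)₁₃, (R−Rᵀ)₂₁) / (2 sinθ) = (+0.544539, +0.383944, +0.745698)
rvec = θ·k = (+0.217209, +0.153150, +0.297449)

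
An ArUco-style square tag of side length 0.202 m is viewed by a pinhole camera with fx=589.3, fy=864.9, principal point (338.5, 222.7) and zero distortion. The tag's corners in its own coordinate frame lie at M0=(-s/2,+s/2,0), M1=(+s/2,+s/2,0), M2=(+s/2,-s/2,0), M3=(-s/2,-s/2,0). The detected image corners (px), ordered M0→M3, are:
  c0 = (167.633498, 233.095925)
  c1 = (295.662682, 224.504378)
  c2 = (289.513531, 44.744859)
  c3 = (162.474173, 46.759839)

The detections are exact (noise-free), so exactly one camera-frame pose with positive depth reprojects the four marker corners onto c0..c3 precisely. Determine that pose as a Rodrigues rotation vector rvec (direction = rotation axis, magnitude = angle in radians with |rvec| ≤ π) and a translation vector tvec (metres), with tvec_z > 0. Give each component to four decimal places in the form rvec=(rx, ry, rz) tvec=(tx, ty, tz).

rvec=(-0.0482, -0.1671, -0.0495) tvec=(-0.1747, -0.0942, 0.9483)

Intrinsics K: fx=589.3, fy=864.9, cx=338.5, cy=222.7
Marker side s = 0.202 m; corners in marker frame (Z=0):
  M0 = (-0.1010, +0.1010, 0)
  M1 = (+0.1010, +0.1010, 0)
  M2 = (+0.1010, -0.1010, 0)
  M3 = (-0.1010, -0.1010, 0)
Detected image corners:
  c0 = (167.633498, 233.095925) px
  c1 = (295.662682, 224.504378) px
  c2 = (289.513531, 44.744859) px
  c3 = (162.474173, 46.759839) px
Planar DLT: solve 8×8 A·h = b for H (H[2,2]=1):
  H  [+671.73831 +17.45241 +229.94465]
  H  [-1.94544 +899.53824 +136.80146]
  H  [+0.17652 -0.04625 +1.00000]
B = K⁻¹H; ‖b₁‖=1.054471, ‖b₂‖=1.054471; λ = 2/(‖b₁‖+‖b₂‖) = 0.948343, sign → tz>0 ⇒ λ=+0.948343
r₁ = λ·B[:,0] = (+0.98485,-0.04524,+0.16740); r₂ = λ·B[:,1] = (+0.05328,+0.99762,-0.04386)
r₃ = r₁×r₂ = (-0.16502,+0.05211,+0.98491); SVD([r₁ r₂ r₃]) → R = UVᵀ:
  R  [+0.98485 +0.05328 -0.16502]
  R  [-0.04524 +0.99762 +0.05211]
  R  [+0.16740 -0.04386 +0.98491]
t = (-0.17469, -0.09419, +0.94834) m
tr R = 2.967378; θ = arccos((tr R − 1)/2) = 0.180861 rad = 10.363°
axis k = ((R−Rᵀ)₃₂, (R−Rᵀ)₁₃, (R−Rᵀ)₂₁) / (2 sinθ) = (-0.266775, -0.924035, -0.273844)
rvec = θ·k = (-0.048249, -0.167122, -0.049528)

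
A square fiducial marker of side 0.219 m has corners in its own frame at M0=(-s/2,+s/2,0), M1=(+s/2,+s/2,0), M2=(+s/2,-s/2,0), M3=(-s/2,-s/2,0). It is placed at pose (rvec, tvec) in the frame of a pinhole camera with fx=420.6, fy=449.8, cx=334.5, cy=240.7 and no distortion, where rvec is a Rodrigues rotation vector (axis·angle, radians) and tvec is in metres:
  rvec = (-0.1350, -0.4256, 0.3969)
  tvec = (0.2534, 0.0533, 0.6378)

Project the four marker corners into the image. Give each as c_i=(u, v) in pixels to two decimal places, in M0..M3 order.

Intrinsics K: fx=420.6, fy=449.8, cx=334.5, cy=240.7
Marker side s = 0.219 m; corners in marker frame (Z=0):
  M0 = (-0.1095, +0.1095, 0)
  M1 = (+0.1095, +0.1095, 0)
  M2 = (+0.1095, -0.1095, 0)
  M3 = (-0.1095, -0.1095, 0)
rvec = (-0.1350, -0.4256, 0.3969), |rvec| = θ = 0.59740 rad = 34.229°
Rodrigues: sinθ=0.56250, 1−cosθ=0.17320; R = I + sinθ·[k]× + (1−cosθ)·[k]×²:
    [+0.83564 -0.34583 -0.42674]
    [+0.40159 +0.91471 +0.04513]
    [+0.37473 -0.20909 +0.90325]
t = (0.2534, 0.0533, 0.6378) m
M0: Pc = R·M0+t = (+0.12403, +0.10949, +0.57387); u = 420.6·(+0.12403)/0.57387 + 334.5 = 425.4029, v = 449.8·(+0.10949)/0.57387 + 240.7 = 326.5148
M1: Pc = R·M1+t = (+0.30704, +0.19743, +0.65594); u = 420.6·(+0.30704)/0.65594 + 334.5 = 531.3769, v = 449.8·(+0.19743)/0.65594 + 240.7 = 376.0881
M2: Pc = R·M2+t = (+0.38277, -0.00289, +0.70173); u = 420.6·(+0.38277)/0.70173 + 334.5 = 563.9242, v = 449.8·(-0.00289)/0.70173 + 240.7 = 238.8502
M3: Pc = R·M3+t = (+0.19976, -0.09083, +0.61966); u = 420.6·(+0.19976)/0.61966 + 334.5 = 470.0917, v = 449.8·(-0.09083)/0.61966 + 240.7 = 174.7650

c0=(425.40, 326.51) c1=(531.38, 376.09) c2=(563.92, 238.85) c3=(470.09, 174.77)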